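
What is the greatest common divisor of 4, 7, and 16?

gcd(7, 4) = 1.
gcd(1, 16) = 1.

1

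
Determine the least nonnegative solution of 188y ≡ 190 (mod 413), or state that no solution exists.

146

gcd(413, 188) = 1  (413 = 2×188 + 37, 188 = 5×37 + 3, 37 = 12×3 + 1, 3 = 3×1).
1 divides 190, so solutions exist.
Back-substituting, 188×(-134) + 413×(61) = 1.
So 188×(-134) ≡ 1 (mod 413); multiply by 190: y ≡ -25460 (mod 413).
Smallest nonnegative: y = -25460 mod 413 = 146.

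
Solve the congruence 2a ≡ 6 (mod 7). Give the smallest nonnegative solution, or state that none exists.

gcd(7, 2):
  7 = 3×2 + 1
  2 = 2×1
so gcd(7, 2) = 1.
1 divides 6, so solutions exist.
Back-substitute for Bézout coefficients:
  1 = 7 - 3×2
  ... = 2×(-3) + 7×(1)
So 2×(-3) ≡ 1 (mod 7); multiply by 6: a ≡ -18 (mod 7).
Smallest nonnegative: a = -18 mod 7 = 3.

3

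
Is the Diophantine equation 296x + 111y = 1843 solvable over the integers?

no

gcd(296, 111) = 37.
37 does not divide 1843 (remainder 30), so no integer solutions.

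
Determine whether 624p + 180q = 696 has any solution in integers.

yes

gcd(624, 180) = 12.
12 divides 696, so integer solutions exist.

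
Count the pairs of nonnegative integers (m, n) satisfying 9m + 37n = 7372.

23

gcd(37, 9) = 1.
By Bézout, 9×(-4) + 37×(1) = 1.
One solution: (1, 199).
General: m = 1 + 37t, n = 199 - 9t.
m ≥ 0 ⇒ t ≥ 0; n ≥ 0 ⇒ t ≤ 22. So t ∈ [0, 22]: 23 solutions.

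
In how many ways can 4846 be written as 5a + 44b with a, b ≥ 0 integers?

gcd(44, 5):
  44 = 8×5 + 4
  5 = 1×4 + 1
  4 = 4×1
so gcd(44, 5) = 1.
Back-substitute for Bézout coefficients:
  1 = 5 - 1×4
  ... = 5×(9) + 44×(-1)
Scale by 4846: one solution is (43614, -4846). Reduce a mod 44: (10, 109).
General: a = 10 + 44t, b = 109 - 5t.
a ≥ 0 ⇒ t ≥ 0; b ≥ 0 ⇒ t ≤ 21. So t ∈ [0, 21]: 22 solutions.

22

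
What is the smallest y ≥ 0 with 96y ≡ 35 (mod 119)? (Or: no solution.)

gcd(119, 96) = 1.
1 divides 35, so solutions exist.
By Bézout, 96×(31) + 119×(-25) = 1.
So 96×(31) ≡ 1 (mod 119); multiply by 35: y ≡ 1085 (mod 119).
Smallest nonnegative: y = 1085 mod 119 = 14.

14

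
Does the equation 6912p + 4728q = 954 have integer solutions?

gcd(6912, 4728) = 24  (6912 = 1×4728 + 2184, 4728 = 2×2184 + 360, 2184 = 6×360 + 24, 360 = 15×24).
24 does not divide 954 (remainder 18), so no integer solutions.

no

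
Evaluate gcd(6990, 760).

10

gcd(6990, 760) = 10  (6990 = 9·760 + 150, 760 = 5·150 + 10, 150 = 15·10).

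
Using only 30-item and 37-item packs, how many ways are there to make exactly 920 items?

1

Need nonnegative integers with 30j + 37k = 920.
gcd(30, 37) = 1, and 30·(-16) + 37·(13) = 1.
So (j₀, k₀) = (-14720, 11960); general j = -14720 + 37t, k = 11960 - 30t.
j ≥ 0 ⇒ t ≥ 398; k ≥ 0 ⇒ t ≤ 398. That's 1 value of t.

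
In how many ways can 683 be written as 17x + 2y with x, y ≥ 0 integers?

gcd(17, 2) = 1  (17 = 8·2 + 1, 2 = 2·1).
Back-substituting, 17·(1) + 2·(-8) = 1.
Scale by 683: one solution is (683, -5464). Reduce x mod 2: (1, 333).
General: x = 1 + 2t, y = 333 - 17t.
x ≥ 0 ⇒ t ≥ 0; y ≥ 0 ⇒ t ≤ 19. So t ∈ [0, 19]: 20 solutions.

20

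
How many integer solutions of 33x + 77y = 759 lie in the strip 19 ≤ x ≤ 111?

gcd(77, 33):
  77 = 2*33 + 11
  33 = 3*11
so gcd(77, 33) = 11.
Back-substitute for Bézout coefficients:
  11 = 77 - 2*33
  ... = 33*(-2) + 77*(1)
Scale by 69: particular solution (-138, 69); reduce x mod 7: (2, 9).
General solution: x = 2 + 7t, y = 9 - 3t for integer t.
19 ≤ 2 + 7t ≤ 111 gives t ∈ [3, 15], which is 13 values.

13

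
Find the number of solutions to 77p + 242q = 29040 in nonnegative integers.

gcd(242, 77):
  242 = 3×77 + 11
  77 = 7×11
so gcd(242, 77) = 11.
Back-substitute for Bézout coefficients:
  11 = 242 - 3×77
  ... = 77×(-3) + 242×(1)
Scale by 2640: one solution is (-7920, 2640). Reduce p mod 22: (0, 120).
General: p = 0 + 22t, q = 120 - 7t.
p ≥ 0 ⇒ t ≥ 0; q ≥ 0 ⇒ t ≤ 17. So t ∈ [0, 17]: 18 solutions.

18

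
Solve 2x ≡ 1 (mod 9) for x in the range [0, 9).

gcd(9, 2) = 1  (9 = 4×2 + 1, 2 = 2×1).
Back-substituting, 2×(-4) + 9×(1) = 1.
So 2×-4 ≡ 1 (mod 9), and -4 mod 9 = 5.

5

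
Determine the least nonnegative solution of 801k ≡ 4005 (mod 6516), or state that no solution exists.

5

gcd(6516, 801):
  6516 = 8×801 + 108
  801 = 7×108 + 45
  108 = 2×45 + 18
  45 = 2×18 + 9
  18 = 2×9
so gcd(6516, 801) = 9.
9 divides 4005, so solutions exist.
Back-substitute for Bézout coefficients:
  9 = 45 - 2×18
  ... = 801×(301) + 6516×(-37)
So 801×(301) ≡ 9 (mod 6516); multiply by 445: k ≡ 133945 (mod 724).
Smallest nonnegative: k = 133945 mod 724 = 5.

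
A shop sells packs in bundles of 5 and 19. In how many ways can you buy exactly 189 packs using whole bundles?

Need nonnegative integers with 5j + 19k = 189.
gcd(5, 19) = 1, and 5·(4) + 19·(-1) = 1.
So (j₀, k₀) = (756, -189); general j = 756 + 19t, k = -189 - 5t.
j ≥ 0 ⇒ t ≥ -39; k ≥ 0 ⇒ t ≤ -38. That's 2 values of t.

2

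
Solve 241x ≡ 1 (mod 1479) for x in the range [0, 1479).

448

gcd(1479, 241):
  1479 = 6·241 + 33
  241 = 7·33 + 10
  33 = 3·10 + 3
  10 = 3·3 + 1
  3 = 3·1
so gcd(1479, 241) = 1.
Back-substitute for Bézout coefficients:
  1 = 10 - 3·3
  ... = 241·(448) + 1479·(-73)
So 241·448 ≡ 1 (mod 1479), and 448 mod 1479 = 448.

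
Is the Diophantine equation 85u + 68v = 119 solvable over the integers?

yes

gcd(85, 68) = 17.
17 divides 119, so integer solutions exist.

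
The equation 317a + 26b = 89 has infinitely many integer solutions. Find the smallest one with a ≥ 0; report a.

23

gcd(317, 26) = 1  (317 = 12*26 + 5, 26 = 5*5 + 1, 5 = 5*1).
1 divides 89, so solutions exist.
Back-substituting, 317*(-5) + 26*(61) = 1.
Scale by 89/1 = 89: (a₀, b₀) = (-445, 5429).
General solution: a = -445 + 26t, b = 5429 - 317t for integer t.
a ≥ 0: smallest is -445 mod 26 = 23 (at t = 18), with b = -277.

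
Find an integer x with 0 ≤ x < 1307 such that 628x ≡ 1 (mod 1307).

gcd(1307, 628) = 1.
By Bézout, 628·(410) + 1307·(-197) = 1.
So 628·410 ≡ 1 (mod 1307), and 410 mod 1307 = 410.

410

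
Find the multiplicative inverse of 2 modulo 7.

gcd(7, 2) = 1.
By Bézout, 2·(-3) + 7·(1) = 1.
So 2·-3 ≡ 1 (mod 7), and -3 mod 7 = 4.

4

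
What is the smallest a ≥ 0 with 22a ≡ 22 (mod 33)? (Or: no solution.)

gcd(33, 22) = 11  (33 = 1×22 + 11, 22 = 2×11).
11 divides 22, so solutions exist.
Back-substituting, 22×(-1) + 33×(1) = 11.
So 22×(-1) ≡ 11 (mod 33); multiply by 2: a ≡ -2 (mod 3).
Smallest nonnegative: a = -2 mod 3 = 1.

1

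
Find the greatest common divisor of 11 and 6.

gcd(11, 6):
  11 = 1*6 + 5
  6 = 1*5 + 1
  5 = 5*1
so gcd(11, 6) = 1.

1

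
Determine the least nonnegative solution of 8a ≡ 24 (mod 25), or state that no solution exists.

3

gcd(25, 8) = 1  (25 = 3×8 + 1, 8 = 8×1).
1 divides 24, so solutions exist.
Back-substituting, 8×(-3) + 25×(1) = 1.
So 8×(-3) ≡ 1 (mod 25); multiply by 24: a ≡ -72 (mod 25).
Smallest nonnegative: a = -72 mod 25 = 3.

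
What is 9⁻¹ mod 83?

37

gcd(83, 9) = 1  (83 = 9*9 + 2, 9 = 4*2 + 1, 2 = 2*1).
Back-substituting, 9*(37) + 83*(-4) = 1.
So 9*37 ≡ 1 (mod 83), and 37 mod 83 = 37.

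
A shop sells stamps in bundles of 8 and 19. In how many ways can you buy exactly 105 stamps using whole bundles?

Need nonnegative integers with 8j + 19k = 105.
gcd(8, 19) = 1, and 8·(-7) + 19·(3) = 1.
So (j₀, k₀) = (-735, 315); general j = -735 + 19t, k = 315 - 8t.
j ≥ 0 ⇒ t ≥ 39; k ≥ 0 ⇒ t ≤ 39. That's 1 value of t.

1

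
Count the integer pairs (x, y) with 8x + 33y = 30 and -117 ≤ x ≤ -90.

gcd(33, 8) = 1  (33 = 4·8 + 1, 8 = 8·1).
Back-substituting, 8·(-4) + 33·(1) = 1.
Scale by 30: particular solution (-120, 30); reduce x mod 33: (12, -2).
General solution: x = 12 + 33t, y = -2 - 8t for integer t.
-117 ≤ 12 + 33t ≤ -90 gives t ∈ [-3, -4], which is 0 values.

0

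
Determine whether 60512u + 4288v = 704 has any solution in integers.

yes

gcd(60512, 4288) = 32  (60512 = 14·4288 + 480, 4288 = 8·480 + 448, 480 = 1·448 + 32, 448 = 14·32).
32 divides 704, so integer solutions exist.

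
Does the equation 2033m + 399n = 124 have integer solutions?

gcd(2033, 399) = 19  (2033 = 5×399 + 38, 399 = 10×38 + 19, 38 = 2×19).
19 does not divide 124 (remainder 10), so no integer solutions.

no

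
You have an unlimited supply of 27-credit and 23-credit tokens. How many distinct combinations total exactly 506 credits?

1

Need nonnegative integers with 27j + 23k = 506.
gcd(27, 23) = 1, and 27·(6) + 23·(-7) = 1.
So (j₀, k₀) = (3036, -3542); general j = 3036 + 23t, k = -3542 - 27t.
j ≥ 0 ⇒ t ≥ -132; k ≥ 0 ⇒ t ≤ -132. That's 1 value of t.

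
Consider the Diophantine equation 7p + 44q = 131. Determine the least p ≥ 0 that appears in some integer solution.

25

gcd(44, 7):
  44 = 6×7 + 2
  7 = 3×2 + 1
  2 = 2×1
so gcd(44, 7) = 1.
1 divides 131, so solutions exist.
Back-substitute for Bézout coefficients:
  1 = 7 - 3×2
  ... = 7×(19) + 44×(-3)
Scale by 131/1 = 131: (p₀, q₀) = (2489, -393).
General solution: p = 2489 + 44t, q = -393 - 7t for integer t.
p ≥ 0: smallest is 2489 mod 44 = 25 (at t = -56), with q = -1.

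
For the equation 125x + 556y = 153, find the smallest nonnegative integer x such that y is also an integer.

277

gcd(556, 125):
  556 = 4·125 + 56
  125 = 2·56 + 13
  56 = 4·13 + 4
  13 = 3·4 + 1
  4 = 4·1
so gcd(556, 125) = 1.
1 divides 153, so solutions exist.
Back-substitute for Bézout coefficients:
  1 = 13 - 3·4
  ... = 125·(129) + 556·(-29)
Scale by 153/1 = 153: (x₀, y₀) = (19737, -4437).
General solution: x = 19737 + 556t, y = -4437 - 125t for integer t.
x ≥ 0: smallest is 19737 mod 556 = 277 (at t = -35), with y = -62.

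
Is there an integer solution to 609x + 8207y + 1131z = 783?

gcd(8207, 609) = 29  (8207 = 13·609 + 290, 609 = 2·290 + 29, 290 = 10·29).
gcd(29, 1131) = 29.
29 divides 783, so integer solutions exist.

yes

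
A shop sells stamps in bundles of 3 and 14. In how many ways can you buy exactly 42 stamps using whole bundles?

2

Need nonnegative integers with 3j + 14k = 42.
gcd(3, 14) = 1, and 3·(5) + 14·(-1) = 1.
So (j₀, k₀) = (210, -42); general j = 210 + 14t, k = -42 - 3t.
j ≥ 0 ⇒ t ≥ -15; k ≥ 0 ⇒ t ≤ -14. That's 2 values of t.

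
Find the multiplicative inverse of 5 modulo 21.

17

gcd(21, 5) = 1.
By Bézout, 5*(-4) + 21*(1) = 1.
So 5*-4 ≡ 1 (mod 21), and -4 mod 21 = 17.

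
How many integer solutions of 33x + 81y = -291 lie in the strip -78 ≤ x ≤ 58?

5

gcd(81, 33) = 3  (81 = 2*33 + 15, 33 = 2*15 + 3, 15 = 5*3).
Back-substituting, 33*(5) + 81*(-2) = 3.
Scale by -97: particular solution (-485, 194); reduce x mod 27: (1, -4).
General solution: x = 1 + 27t, y = -4 - 11t for integer t.
-78 ≤ 1 + 27t ≤ 58 gives t ∈ [-2, 2], which is 5 values.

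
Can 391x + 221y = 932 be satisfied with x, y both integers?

gcd(391, 221) = 17.
17 does not divide 932 (remainder 14), so no integer solutions.

no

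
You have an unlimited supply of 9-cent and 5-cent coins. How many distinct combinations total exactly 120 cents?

3

Need nonnegative integers with 9j + 5k = 120.
gcd(9, 5) = 1, and 9·(-1) + 5·(2) = 1.
So (j₀, k₀) = (-120, 240); general j = -120 + 5t, k = 240 - 9t.
j ≥ 0 ⇒ t ≥ 24; k ≥ 0 ⇒ t ≤ 26. That's 3 values of t.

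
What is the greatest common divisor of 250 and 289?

1

gcd(289, 250):
  289 = 1×250 + 39
  250 = 6×39 + 16
  39 = 2×16 + 7
  16 = 2×7 + 2
  7 = 3×2 + 1
  2 = 2×1
so gcd(289, 250) = 1.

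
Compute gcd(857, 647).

1

gcd(857, 647):
  857 = 1×647 + 210
  647 = 3×210 + 17
  210 = 12×17 + 6
  17 = 2×6 + 5
  6 = 1×5 + 1
  5 = 5×1
so gcd(857, 647) = 1.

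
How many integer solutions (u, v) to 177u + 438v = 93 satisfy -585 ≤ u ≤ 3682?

30

gcd(438, 177):
  438 = 2*177 + 84
  177 = 2*84 + 9
  84 = 9*9 + 3
  9 = 3*3
so gcd(438, 177) = 3.
Back-substitute for Bézout coefficients:
  3 = 84 - 9*9
  ... = 177*(-47) + 438*(19)
Scale by 31: particular solution (-1457, 589); reduce u mod 146: (3, -1).
General solution: u = 3 + 146t, v = -1 - 59t for integer t.
-585 ≤ 3 + 146t ≤ 3682 gives t ∈ [-4, 25], which is 30 values.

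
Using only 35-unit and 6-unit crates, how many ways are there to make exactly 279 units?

1

Need nonnegative integers with 35j + 6k = 279.
gcd(35, 6) = 1, and 35·(-1) + 6·(6) = 1.
So (j₀, k₀) = (-279, 1674); general j = -279 + 6t, k = 1674 - 35t.
j ≥ 0 ⇒ t ≥ 47; k ≥ 0 ⇒ t ≤ 47. That's 1 value of t.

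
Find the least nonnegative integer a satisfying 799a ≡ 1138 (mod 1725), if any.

gcd(1725, 799) = 1.
1 divides 1138, so solutions exist.
By Bézout, 799*(-326) + 1725*(151) = 1.
So 799*(-326) ≡ 1 (mod 1725); multiply by 1138: a ≡ -370988 (mod 1725).
Smallest nonnegative: a = -370988 mod 1725 = 1612.

1612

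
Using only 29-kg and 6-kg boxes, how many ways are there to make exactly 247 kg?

Need nonnegative integers with 29j + 6k = 247.
gcd(29, 6) = 1, and 29·(-1) + 6·(5) = 1.
So (j₀, k₀) = (-247, 1235); general j = -247 + 6t, k = 1235 - 29t.
j ≥ 0 ⇒ t ≥ 42; k ≥ 0 ⇒ t ≤ 42. That's 1 value of t.

1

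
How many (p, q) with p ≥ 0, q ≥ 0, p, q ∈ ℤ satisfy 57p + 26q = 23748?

16

gcd(57, 26):
  57 = 2×26 + 5
  26 = 5×5 + 1
  5 = 5×1
so gcd(57, 26) = 1.
Back-substitute for Bézout coefficients:
  1 = 26 - 5×5
  ... = 57×(-5) + 26×(11)
Scale by 23748: one solution is (-118740, 261228). Reduce p mod 26: (2, 909).
General: p = 2 + 26t, q = 909 - 57t.
p ≥ 0 ⇒ t ≥ 0; q ≥ 0 ⇒ t ≤ 15. So t ∈ [0, 15]: 16 solutions.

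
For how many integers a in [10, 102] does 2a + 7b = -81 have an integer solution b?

13

gcd(7, 2) = 1  (7 = 3×2 + 1, 2 = 2×1).
Back-substituting, 2×(-3) + 7×(1) = 1.
Scale by -81: particular solution (243, -81); reduce a mod 7: (5, -13).
General solution: a = 5 + 7t, b = -13 - 2t for integer t.
10 ≤ 5 + 7t ≤ 102 gives t ∈ [1, 13], which is 13 values.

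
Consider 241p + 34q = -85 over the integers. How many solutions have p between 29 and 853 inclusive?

gcd(241, 34) = 1.
By Bézout, 241*(-11) + 34*(78) = 1.
Particular solution: (17, -123).
General solution: p = 17 + 34t, q = -123 - 241t for integer t.
29 ≤ 17 + 34t ≤ 853 gives t ∈ [1, 24], which is 24 values.

24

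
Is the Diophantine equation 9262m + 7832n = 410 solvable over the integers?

gcd(9262, 7832) = 22  (9262 = 1*7832 + 1430, 7832 = 5*1430 + 682, 1430 = 2*682 + 66, 682 = 10*66 + 22, 66 = 3*22).
22 does not divide 410 (remainder 14), so no integer solutions.

no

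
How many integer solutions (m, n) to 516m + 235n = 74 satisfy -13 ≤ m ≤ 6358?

27

gcd(516, 235) = 1  (516 = 2*235 + 46, 235 = 5*46 + 5, 46 = 9*5 + 1, 5 = 5*1).
Back-substituting, 516*(46) + 235*(-101) = 1.
Scale by 74: particular solution (3404, -7474); reduce m mod 235: (114, -250).
General solution: m = 114 + 235t, n = -250 - 516t for integer t.
-13 ≤ 114 + 235t ≤ 6358 gives t ∈ [0, 26], which is 27 values.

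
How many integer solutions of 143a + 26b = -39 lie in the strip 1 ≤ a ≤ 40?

gcd(143, 26) = 13.
By Bézout, 143×(1) + 26×(-5) = 13.
Particular solution: (1, -7).
General solution: a = 1 + 2t, b = -7 - 11t for integer t.
1 ≤ 1 + 2t ≤ 40 gives t ∈ [0, 19], which is 20 values.

20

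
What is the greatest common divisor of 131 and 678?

gcd(678, 131) = 1  (678 = 5·131 + 23, 131 = 5·23 + 16, 23 = 1·16 + 7, 16 = 2·7 + 2, 7 = 3·2 + 1, 2 = 2·1).

1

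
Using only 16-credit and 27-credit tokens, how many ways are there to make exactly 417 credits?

1

Need nonnegative integers with 16j + 27k = 417.
gcd(16, 27) = 1, and 16·(-5) + 27·(3) = 1.
So (j₀, k₀) = (-2085, 1251); general j = -2085 + 27t, k = 1251 - 16t.
j ≥ 0 ⇒ t ≥ 78; k ≥ 0 ⇒ t ≤ 78. That's 1 value of t.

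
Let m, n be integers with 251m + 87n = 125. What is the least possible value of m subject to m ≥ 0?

31

gcd(251, 87) = 1.
1 divides 125, so solutions exist.
By Bézout, 251·(26) + 87·(-75) = 1.
Scale by 125/1 = 125: (m₀, n₀) = (3250, -9375).
General solution: m = 3250 + 87t, n = -9375 - 251t for integer t.
m ≥ 0: smallest is 3250 mod 87 = 31 (at t = -37), with n = -88.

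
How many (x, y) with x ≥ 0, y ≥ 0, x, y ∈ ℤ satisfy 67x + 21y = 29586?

gcd(67, 21):
  67 = 3*21 + 4
  21 = 5*4 + 1
  4 = 4*1
so gcd(67, 21) = 1.
Back-substitute for Bézout coefficients:
  1 = 21 - 5*4
  ... = 67*(-5) + 21*(16)
Scale by 29586: one solution is (-147930, 473376). Reduce x mod 21: (15, 1361).
General: x = 15 + 21t, y = 1361 - 67t.
x ≥ 0 ⇒ t ≥ 0; y ≥ 0 ⇒ t ≤ 20. So t ∈ [0, 20]: 21 solutions.

21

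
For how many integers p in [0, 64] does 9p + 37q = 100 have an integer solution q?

gcd(37, 9) = 1.
By Bézout, 9·(-4) + 37·(1) = 1.
Particular solution: (7, 1).
General solution: p = 7 + 37t, q = 1 - 9t for integer t.
0 ≤ 7 + 37t ≤ 64 gives t ∈ [0, 1], which is 2 values.

2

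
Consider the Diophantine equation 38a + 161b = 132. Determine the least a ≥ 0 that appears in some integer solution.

gcd(161, 38):
  161 = 4×38 + 9
  38 = 4×9 + 2
  9 = 4×2 + 1
  2 = 2×1
so gcd(161, 38) = 1.
1 divides 132, so solutions exist.
Back-substitute for Bézout coefficients:
  1 = 9 - 4×2
  ... = 38×(-72) + 161×(17)
Scale by 132/1 = 132: (a₀, b₀) = (-9504, 2244).
General solution: a = -9504 + 161t, b = 2244 - 38t for integer t.
a ≥ 0: smallest is -9504 mod 161 = 156 (at t = 60), with b = -36.

156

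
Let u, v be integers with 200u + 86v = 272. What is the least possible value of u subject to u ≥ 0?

gcd(200, 86):
  200 = 2·86 + 28
  86 = 3·28 + 2
  28 = 14·2
so gcd(200, 86) = 2.
2 divides 272, so solutions exist.
Back-substitute for Bézout coefficients:
  2 = 86 - 3·28
  ... = 200·(-3) + 86·(7)
Scale by 272/2 = 136: (u₀, v₀) = (-408, 952).
General solution: u = -408 + 43t, v = 952 - 100t for integer t.
u ≥ 0: smallest is -408 mod 43 = 22 (at t = 10), with v = -48.

22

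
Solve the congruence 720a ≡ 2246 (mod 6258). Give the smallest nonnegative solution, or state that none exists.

gcd(6258, 720):
  6258 = 8×720 + 498
  720 = 1×498 + 222
  498 = 2×222 + 54
  222 = 4×54 + 6
  54 = 9×6
so gcd(6258, 720) = 6.
6 does not divide 2246, so the congruence has no solution.

no solution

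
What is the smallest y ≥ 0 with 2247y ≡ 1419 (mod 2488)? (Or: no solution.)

gcd(2488, 2247) = 1.
1 divides 1419, so solutions exist.
By Bézout, 2247*(351) + 2488*(-317) = 1.
So 2247*(351) ≡ 1 (mod 2488); multiply by 1419: y ≡ 498069 (mod 2488).
Smallest nonnegative: y = 498069 mod 2488 = 469.

469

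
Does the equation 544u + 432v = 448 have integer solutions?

yes

gcd(544, 432):
  544 = 1×432 + 112
  432 = 3×112 + 96
  112 = 1×96 + 16
  96 = 6×16
so gcd(544, 432) = 16.
16 divides 448, so integer solutions exist.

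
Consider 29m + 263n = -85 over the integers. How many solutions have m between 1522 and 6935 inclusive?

gcd(263, 29):
  263 = 9*29 + 2
  29 = 14*2 + 1
  2 = 2*1
so gcd(263, 29) = 1.
Back-substitute for Bézout coefficients:
  1 = 29 - 14*2
  ... = 29*(127) + 263*(-14)
Scale by -85: particular solution (-10795, 1190); reduce m mod 263: (251, -28).
General solution: m = 251 + 263t, n = -28 - 29t for integer t.
1522 ≤ 251 + 263t ≤ 6935 gives t ∈ [5, 25], which is 21 values.

21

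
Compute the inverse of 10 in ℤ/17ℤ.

12

gcd(17, 10):
  17 = 1×10 + 7
  10 = 1×7 + 3
  7 = 2×3 + 1
  3 = 3×1
so gcd(17, 10) = 1.
Back-substitute for Bézout coefficients:
  1 = 7 - 2×3
  ... = 10×(-5) + 17×(3)
So 10×-5 ≡ 1 (mod 17), and -5 mod 17 = 12.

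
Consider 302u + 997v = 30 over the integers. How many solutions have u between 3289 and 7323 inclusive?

4

gcd(997, 302) = 1  (997 = 3·302 + 91, 302 = 3·91 + 29, 91 = 3·29 + 4, 29 = 7·4 + 1, 4 = 4·1).
Back-substituting, 302·(241) + 997·(-73) = 1.
Scale by 30: particular solution (7230, -2190); reduce u mod 997: (251, -76).
General solution: u = 251 + 997t, v = -76 - 302t for integer t.
3289 ≤ 251 + 997t ≤ 7323 gives t ∈ [4, 7], which is 4 values.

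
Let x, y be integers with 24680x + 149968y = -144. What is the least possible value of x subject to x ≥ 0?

gcd(149968, 24680) = 8  (149968 = 6×24680 + 1888, 24680 = 13×1888 + 136, 1888 = 13×136 + 120, 136 = 1×120 + 16, 120 = 7×16 + 8, 16 = 2×8).
8 divides -144, so solutions exist.
Back-substituting, 24680×(-8817) + 149968×(1451) = 8.
Scale by -144/8 = -18: (x₀, y₀) = (158706, -26118).
General solution: x = 158706 + 18746t, y = -26118 - 3085t for integer t.
x ≥ 0: smallest is 158706 mod 18746 = 8738 (at t = -8), with y = -1438.

8738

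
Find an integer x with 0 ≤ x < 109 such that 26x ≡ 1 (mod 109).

21

gcd(109, 26) = 1  (109 = 4·26 + 5, 26 = 5·5 + 1, 5 = 5·1).
Back-substituting, 26·(21) + 109·(-5) = 1.
So 26·21 ≡ 1 (mod 109), and 21 mod 109 = 21.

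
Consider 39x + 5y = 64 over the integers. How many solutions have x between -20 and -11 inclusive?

2

gcd(39, 5) = 1.
By Bézout, 39×(-1) + 5×(8) = 1.
Particular solution: (1, 5).
General solution: x = 1 + 5t, y = 5 - 39t for integer t.
-20 ≤ 1 + 5t ≤ -11 gives t ∈ [-4, -3], which is 2 values.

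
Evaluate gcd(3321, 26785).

1

gcd(26785, 3321):
  26785 = 8·3321 + 217
  3321 = 15·217 + 66
  217 = 3·66 + 19
  66 = 3·19 + 9
  19 = 2·9 + 1
  9 = 9·1
so gcd(26785, 3321) = 1.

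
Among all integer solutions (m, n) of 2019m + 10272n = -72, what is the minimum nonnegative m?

gcd(10272, 2019) = 3  (10272 = 5·2019 + 177, 2019 = 11·177 + 72, 177 = 2·72 + 33, 72 = 2·33 + 6, 33 = 5·6 + 3, 6 = 2·3).
3 divides -72, so solutions exist.
Back-substituting, 2019·(-1567) + 10272·(308) = 3.
Scale by -72/3 = -24: (m₀, n₀) = (37608, -7392).
General solution: m = 37608 + 3424t, n = -7392 - 673t for integer t.
m ≥ 0: smallest is 37608 mod 3424 = 3368 (at t = -10), with n = -662.

3368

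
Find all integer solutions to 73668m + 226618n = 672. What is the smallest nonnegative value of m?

gcd(226618, 73668) = 14.
14 divides 672, so solutions exist.
By Bézout, 73668*(-3633) + 226618*(1181) = 14.
Scale by 672/14 = 48: (m₀, n₀) = (-174384, 56688).
General solution: m = -174384 + 16187t, n = 56688 - 5262t for integer t.
m ≥ 0: smallest is -174384 mod 16187 = 3673 (at t = 11), with n = -1194.

3673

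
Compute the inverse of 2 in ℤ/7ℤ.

gcd(7, 2) = 1.
By Bézout, 2·(-3) + 7·(1) = 1.
So 2·-3 ≡ 1 (mod 7), and -3 mod 7 = 4.

4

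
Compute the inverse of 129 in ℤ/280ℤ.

89

gcd(280, 129) = 1.
By Bézout, 129*(89) + 280*(-41) = 1.
So 129*89 ≡ 1 (mod 280), and 89 mod 280 = 89.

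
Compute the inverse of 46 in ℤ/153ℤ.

10

gcd(153, 46):
  153 = 3*46 + 15
  46 = 3*15 + 1
  15 = 15*1
so gcd(153, 46) = 1.
Back-substitute for Bézout coefficients:
  1 = 46 - 3*15
  ... = 46*(10) + 153*(-3)
So 46*10 ≡ 1 (mod 153), and 10 mod 153 = 10.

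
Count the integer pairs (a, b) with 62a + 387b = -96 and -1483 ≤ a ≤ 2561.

10

gcd(387, 62) = 1.
By Bézout, 62×(-181) + 387×(29) = 1.
Particular solution: (348, -56).
General solution: a = 348 + 387t, b = -56 - 62t for integer t.
-1483 ≤ 348 + 387t ≤ 2561 gives t ∈ [-4, 5], which is 10 values.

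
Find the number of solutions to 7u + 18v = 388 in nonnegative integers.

gcd(18, 7) = 1.
By Bézout, 7*(-5) + 18*(2) = 1.
One solution: (4, 20).
General: u = 4 + 18t, v = 20 - 7t.
u ≥ 0 ⇒ t ≥ 0; v ≥ 0 ⇒ t ≤ 2. So t ∈ [0, 2]: 3 solutions.

3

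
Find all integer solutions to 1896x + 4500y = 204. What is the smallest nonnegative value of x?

349

gcd(4500, 1896):
  4500 = 2×1896 + 708
  1896 = 2×708 + 480
  708 = 1×480 + 228
  480 = 2×228 + 24
  228 = 9×24 + 12
  24 = 2×12
so gcd(4500, 1896) = 12.
12 divides 204, so solutions exist.
Back-substitute for Bézout coefficients:
  12 = 228 - 9×24
  ... = 1896×(-178) + 4500×(75)
Scale by 204/12 = 17: (x₀, y₀) = (-3026, 1275).
General solution: x = -3026 + 375t, y = 1275 - 158t for integer t.
x ≥ 0: smallest is -3026 mod 375 = 349 (at t = 9), with y = -147.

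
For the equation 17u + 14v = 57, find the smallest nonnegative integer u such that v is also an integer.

gcd(17, 14):
  17 = 1·14 + 3
  14 = 4·3 + 2
  3 = 1·2 + 1
  2 = 2·1
so gcd(17, 14) = 1.
1 divides 57, so solutions exist.
Back-substitute for Bézout coefficients:
  1 = 3 - 1·2
  ... = 17·(5) + 14·(-6)
Scale by 57/1 = 57: (u₀, v₀) = (285, -342).
General solution: u = 285 + 14t, v = -342 - 17t for integer t.
u ≥ 0: smallest is 285 mod 14 = 5 (at t = -20), with v = -2.

5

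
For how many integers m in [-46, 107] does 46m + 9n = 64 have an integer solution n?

gcd(46, 9) = 1.
By Bézout, 46×(1) + 9×(-5) = 1.
Particular solution: (1, 2).
General solution: m = 1 + 9t, n = 2 - 46t for integer t.
-46 ≤ 1 + 9t ≤ 107 gives t ∈ [-5, 11], which is 17 values.

17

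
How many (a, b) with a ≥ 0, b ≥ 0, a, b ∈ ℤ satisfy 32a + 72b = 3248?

gcd(72, 32):
  72 = 2·32 + 8
  32 = 4·8
so gcd(72, 32) = 8.
Back-substitute for Bézout coefficients:
  8 = 72 - 2·32
  ... = 32·(-2) + 72·(1)
Scale by 406: one solution is (-812, 406). Reduce a mod 9: (7, 42).
General: a = 7 + 9t, b = 42 - 4t.
a ≥ 0 ⇒ t ≥ 0; b ≥ 0 ⇒ t ≤ 10. So t ∈ [0, 10]: 11 solutions.

11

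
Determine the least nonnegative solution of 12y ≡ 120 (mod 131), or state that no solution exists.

gcd(131, 12):
  131 = 10×12 + 11
  12 = 1×11 + 1
  11 = 11×1
so gcd(131, 12) = 1.
1 divides 120, so solutions exist.
Back-substitute for Bézout coefficients:
  1 = 12 - 1×11
  ... = 12×(11) + 131×(-1)
So 12×(11) ≡ 1 (mod 131); multiply by 120: y ≡ 1320 (mod 131).
Smallest nonnegative: y = 1320 mod 131 = 10.

10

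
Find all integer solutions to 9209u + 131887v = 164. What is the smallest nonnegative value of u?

2449

gcd(131887, 9209):
  131887 = 14*9209 + 2961
  9209 = 3*2961 + 326
  2961 = 9*326 + 27
  326 = 12*27 + 2
  27 = 13*2 + 1
  2 = 2*1
so gcd(131887, 9209) = 1.
1 divides 164, so solutions exist.
Back-substitute for Bézout coefficients:
  1 = 27 - 13*2
  ... = 9209*(-63516) + 131887*(4435)
Scale by 164/1 = 164: (u₀, v₀) = (-10416624, 727340).
General solution: u = -10416624 + 131887t, v = 727340 - 9209t for integer t.
u ≥ 0: smallest is -10416624 mod 131887 = 2449 (at t = 79), with v = -171.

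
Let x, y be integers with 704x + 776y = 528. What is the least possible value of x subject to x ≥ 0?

gcd(776, 704) = 8  (776 = 1×704 + 72, 704 = 9×72 + 56, 72 = 1×56 + 16, 56 = 3×16 + 8, 16 = 2×8).
8 divides 528, so solutions exist.
Back-substituting, 704×(43) + 776×(-39) = 8.
Scale by 528/8 = 66: (x₀, y₀) = (2838, -2574).
General solution: x = 2838 + 97t, y = -2574 - 88t for integer t.
x ≥ 0: smallest is 2838 mod 97 = 25 (at t = -29), with y = -22.

25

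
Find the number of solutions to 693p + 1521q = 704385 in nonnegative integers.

gcd(1521, 693):
  1521 = 2×693 + 135
  693 = 5×135 + 18
  135 = 7×18 + 9
  18 = 2×9
so gcd(1521, 693) = 9.
Back-substitute for Bézout coefficients:
  9 = 135 - 7×18
  ... = 693×(-79) + 1521×(36)
Scale by 78265: one solution is (-6182935, 2817540). Reduce p mod 169: (99, 418).
General: p = 99 + 169t, q = 418 - 77t.
p ≥ 0 ⇒ t ≥ 0; q ≥ 0 ⇒ t ≤ 5. So t ∈ [0, 5]: 6 solutions.

6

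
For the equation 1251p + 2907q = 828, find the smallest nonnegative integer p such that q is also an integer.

161

gcd(2907, 1251):
  2907 = 2·1251 + 405
  1251 = 3·405 + 36
  405 = 11·36 + 9
  36 = 4·9
so gcd(2907, 1251) = 9.
9 divides 828, so solutions exist.
Back-substitute for Bézout coefficients:
  9 = 405 - 11·36
  ... = 1251·(-79) + 2907·(34)
Scale by 828/9 = 92: (p₀, q₀) = (-7268, 3128).
General solution: p = -7268 + 323t, q = 3128 - 139t for integer t.
p ≥ 0: smallest is -7268 mod 323 = 161 (at t = 23), with q = -69.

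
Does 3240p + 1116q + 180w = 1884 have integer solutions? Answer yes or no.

gcd(3240, 1116) = 36  (3240 = 2·1116 + 1008, 1116 = 1·1008 + 108, 1008 = 9·108 + 36, 108 = 3·36).
gcd(36, 180) = 36.
36 does not divide 1884 (remainder 12), so no integer solutions.

no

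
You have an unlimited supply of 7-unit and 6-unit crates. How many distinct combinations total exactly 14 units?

1

Need nonnegative integers with 7j + 6k = 14.
gcd(7, 6) = 1, and 7·(1) + 6·(-1) = 1.
So (j₀, k₀) = (14, -14); general j = 14 + 6t, k = -14 - 7t.
j ≥ 0 ⇒ t ≥ -2; k ≥ 0 ⇒ t ≤ -2. That's 1 value of t.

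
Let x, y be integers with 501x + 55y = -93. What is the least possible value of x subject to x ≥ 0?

gcd(501, 55) = 1  (501 = 9·55 + 6, 55 = 9·6 + 1, 6 = 6·1).
1 divides -93, so solutions exist.
Back-substituting, 501·(-9) + 55·(82) = 1.
Scale by -93/1 = -93: (x₀, y₀) = (837, -7626).
General solution: x = 837 + 55t, y = -7626 - 501t for integer t.
x ≥ 0: smallest is 837 mod 55 = 12 (at t = -15), with y = -111.

12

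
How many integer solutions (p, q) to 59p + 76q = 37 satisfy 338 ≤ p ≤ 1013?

9

gcd(76, 59) = 1.
By Bézout, 59×(-9) + 76×(7) = 1.
Particular solution: (47, -36).
General solution: p = 47 + 76t, q = -36 - 59t for integer t.
338 ≤ 47 + 76t ≤ 1013 gives t ∈ [4, 12], which is 9 values.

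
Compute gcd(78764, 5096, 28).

28

gcd(78764, 5096):
  78764 = 15·5096 + 2324
  5096 = 2·2324 + 448
  2324 = 5·448 + 84
  448 = 5·84 + 28
  84 = 3·28
so gcd(78764, 5096) = 28.
gcd(28, 28) = 28.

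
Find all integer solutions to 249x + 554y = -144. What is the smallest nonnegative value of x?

480

gcd(554, 249):
  554 = 2·249 + 56
  249 = 4·56 + 25
  56 = 2·25 + 6
  25 = 4·6 + 1
  6 = 6·1
so gcd(554, 249) = 1.
1 divides -144, so solutions exist.
Back-substitute for Bézout coefficients:
  1 = 25 - 4·6
  ... = 249·(89) + 554·(-40)
Scale by -144/1 = -144: (x₀, y₀) = (-12816, 5760).
General solution: x = -12816 + 554t, y = 5760 - 249t for integer t.
x ≥ 0: smallest is -12816 mod 554 = 480 (at t = 24), with y = -216.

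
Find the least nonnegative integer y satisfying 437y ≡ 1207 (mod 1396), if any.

795

gcd(1396, 437):
  1396 = 3×437 + 85
  437 = 5×85 + 12
  85 = 7×12 + 1
  12 = 12×1
so gcd(1396, 437) = 1.
1 divides 1207, so solutions exist.
Back-substitute for Bézout coefficients:
  1 = 85 - 7×12
  ... = 437×(-115) + 1396×(36)
So 437×(-115) ≡ 1 (mod 1396); multiply by 1207: y ≡ -138805 (mod 1396).
Smallest nonnegative: y = -138805 mod 1396 = 795.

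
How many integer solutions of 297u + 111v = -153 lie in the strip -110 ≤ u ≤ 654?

20

gcd(297, 111) = 3  (297 = 2·111 + 75, 111 = 1·75 + 36, 75 = 2·36 + 3, 36 = 12·3).
Back-substituting, 297·(3) + 111·(-8) = 3.
Scale by -51: particular solution (-153, 408); reduce u mod 37: (32, -87).
General solution: u = 32 + 37t, v = -87 - 99t for integer t.
-110 ≤ 32 + 37t ≤ 654 gives t ∈ [-3, 16], which is 20 values.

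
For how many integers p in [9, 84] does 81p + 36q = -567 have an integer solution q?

19

gcd(81, 36) = 9.
By Bézout, 81×(1) + 36×(-2) = 9.
Particular solution: (1, -18).
General solution: p = 1 + 4t, q = -18 - 9t for integer t.
9 ≤ 1 + 4t ≤ 84 gives t ∈ [2, 20], which is 19 values.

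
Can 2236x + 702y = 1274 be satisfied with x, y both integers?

gcd(2236, 702) = 26  (2236 = 3*702 + 130, 702 = 5*130 + 52, 130 = 2*52 + 26, 52 = 2*26).
26 divides 1274, so integer solutions exist.

yes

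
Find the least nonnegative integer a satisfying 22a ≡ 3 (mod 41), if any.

gcd(41, 22):
  41 = 1*22 + 19
  22 = 1*19 + 3
  19 = 6*3 + 1
  3 = 3*1
so gcd(41, 22) = 1.
1 divides 3, so solutions exist.
Back-substitute for Bézout coefficients:
  1 = 19 - 6*3
  ... = 22*(-13) + 41*(7)
So 22*(-13) ≡ 1 (mod 41); multiply by 3: a ≡ -39 (mod 41).
Smallest nonnegative: a = -39 mod 41 = 2.

2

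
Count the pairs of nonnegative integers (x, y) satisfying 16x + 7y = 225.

gcd(16, 7):
  16 = 2*7 + 2
  7 = 3*2 + 1
  2 = 2*1
so gcd(16, 7) = 1.
Back-substitute for Bézout coefficients:
  1 = 7 - 3*2
  ... = 16*(-3) + 7*(7)
Scale by 225: one solution is (-675, 1575). Reduce x mod 7: (4, 23).
General: x = 4 + 7t, y = 23 - 16t.
x ≥ 0 ⇒ t ≥ 0; y ≥ 0 ⇒ t ≤ 1. So t ∈ [0, 1]: 2 solutions.

2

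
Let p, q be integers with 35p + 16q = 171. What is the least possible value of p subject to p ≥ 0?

gcd(35, 16):
  35 = 2·16 + 3
  16 = 5·3 + 1
  3 = 3·1
so gcd(35, 16) = 1.
1 divides 171, so solutions exist.
Back-substitute for Bézout coefficients:
  1 = 16 - 5·3
  ... = 35·(-5) + 16·(11)
Scale by 171/1 = 171: (p₀, q₀) = (-855, 1881).
General solution: p = -855 + 16t, q = 1881 - 35t for integer t.
p ≥ 0: smallest is -855 mod 16 = 9 (at t = 54), with q = -9.

9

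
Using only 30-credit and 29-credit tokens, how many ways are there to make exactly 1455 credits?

2

Need nonnegative integers with 30j + 29k = 1455.
gcd(30, 29) = 1, and 30·(1) + 29·(-1) = 1.
So (j₀, k₀) = (1455, -1455); general j = 1455 + 29t, k = -1455 - 30t.
j ≥ 0 ⇒ t ≥ -50; k ≥ 0 ⇒ t ≤ -49. That's 2 values of t.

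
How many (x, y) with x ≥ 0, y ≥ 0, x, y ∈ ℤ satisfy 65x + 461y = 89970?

gcd(461, 65):
  461 = 7×65 + 6
  65 = 10×6 + 5
  6 = 1×5 + 1
  5 = 5×1
so gcd(461, 65) = 1.
Back-substitute for Bézout coefficients:
  1 = 6 - 1×5
  ... = 65×(-78) + 461×(11)
Scale by 89970: one solution is (-7017660, 989670). Reduce x mod 461: (143, 175).
General: x = 143 + 461t, y = 175 - 65t.
x ≥ 0 ⇒ t ≥ 0; y ≥ 0 ⇒ t ≤ 2. So t ∈ [0, 2]: 3 solutions.

3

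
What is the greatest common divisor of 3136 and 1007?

gcd(3136, 1007) = 1  (3136 = 3×1007 + 115, 1007 = 8×115 + 87, 115 = 1×87 + 28, 87 = 3×28 + 3, 28 = 9×3 + 1, 3 = 3×1).

1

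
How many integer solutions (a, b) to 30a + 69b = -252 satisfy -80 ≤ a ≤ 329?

17

gcd(69, 30) = 3  (69 = 2*30 + 9, 30 = 3*9 + 3, 9 = 3*3).
Back-substituting, 30*(7) + 69*(-3) = 3.
Scale by -84: particular solution (-588, 252); reduce a mod 23: (10, -8).
General solution: a = 10 + 23t, b = -8 - 10t for integer t.
-80 ≤ 10 + 23t ≤ 329 gives t ∈ [-3, 13], which is 17 values.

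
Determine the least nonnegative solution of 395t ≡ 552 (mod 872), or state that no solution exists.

gcd(872, 395) = 1  (872 = 2×395 + 82, 395 = 4×82 + 67, 82 = 1×67 + 15, 67 = 4×15 + 7, 15 = 2×7 + 1, 7 = 7×1).
1 divides 552, so solutions exist.
Back-substituting, 395×(-117) + 872×(53) = 1.
So 395×(-117) ≡ 1 (mod 872); multiply by 552: t ≡ -64584 (mod 872).
Smallest nonnegative: t = -64584 mod 872 = 816.

816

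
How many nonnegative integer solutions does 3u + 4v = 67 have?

gcd(4, 3) = 1  (4 = 1·3 + 1, 3 = 3·1).
Back-substituting, 3·(-1) + 4·(1) = 1.
Scale by 67: one solution is (-67, 67). Reduce u mod 4: (1, 16).
General: u = 1 + 4t, v = 16 - 3t.
u ≥ 0 ⇒ t ≥ 0; v ≥ 0 ⇒ t ≤ 5. So t ∈ [0, 5]: 6 solutions.

6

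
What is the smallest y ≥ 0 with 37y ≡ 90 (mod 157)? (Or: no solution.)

117

gcd(157, 37) = 1  (157 = 4*37 + 9, 37 = 4*9 + 1, 9 = 9*1).
1 divides 90, so solutions exist.
Back-substituting, 37*(17) + 157*(-4) = 1.
So 37*(17) ≡ 1 (mod 157); multiply by 90: y ≡ 1530 (mod 157).
Smallest nonnegative: y = 1530 mod 157 = 117.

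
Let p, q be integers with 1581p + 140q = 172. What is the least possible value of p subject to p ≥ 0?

gcd(1581, 140) = 1.
1 divides 172, so solutions exist.
By Bézout, 1581·(41) + 140·(-463) = 1.
Scale by 172/1 = 172: (p₀, q₀) = (7052, -79636).
General solution: p = 7052 + 140t, q = -79636 - 1581t for integer t.
p ≥ 0: smallest is 7052 mod 140 = 52 (at t = -50), with q = -586.

52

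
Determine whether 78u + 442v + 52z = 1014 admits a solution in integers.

gcd(442, 78) = 26  (442 = 5×78 + 52, 78 = 1×52 + 26, 52 = 2×26).
gcd(26, 52) = 26.
26 divides 1014, so integer solutions exist.

yes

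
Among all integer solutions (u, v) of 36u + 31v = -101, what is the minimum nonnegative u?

gcd(36, 31):
  36 = 1*31 + 5
  31 = 6*5 + 1
  5 = 5*1
so gcd(36, 31) = 1.
1 divides -101, so solutions exist.
Back-substitute for Bézout coefficients:
  1 = 31 - 6*5
  ... = 36*(-6) + 31*(7)
Scale by -101/1 = -101: (u₀, v₀) = (606, -707).
General solution: u = 606 + 31t, v = -707 - 36t for integer t.
u ≥ 0: smallest is 606 mod 31 = 17 (at t = -19), with v = -23.

17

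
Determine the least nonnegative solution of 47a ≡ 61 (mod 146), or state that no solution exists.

51

gcd(146, 47) = 1.
1 divides 61, so solutions exist.
By Bézout, 47·(-59) + 146·(19) = 1.
So 47·(-59) ≡ 1 (mod 146); multiply by 61: a ≡ -3599 (mod 146).
Smallest nonnegative: a = -3599 mod 146 = 51.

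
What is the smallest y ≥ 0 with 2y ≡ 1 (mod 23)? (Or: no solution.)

gcd(23, 2) = 1  (23 = 11·2 + 1, 2 = 2·1).
1 divides 1, so solutions exist.
Back-substituting, 2·(-11) + 23·(1) = 1.
So 2·(-11) ≡ 1 (mod 23); multiply by 1: y ≡ -11 (mod 23).
Smallest nonnegative: y = -11 mod 23 = 12.

12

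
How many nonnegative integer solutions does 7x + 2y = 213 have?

15

gcd(7, 2):
  7 = 3*2 + 1
  2 = 2*1
so gcd(7, 2) = 1.
Back-substitute for Bézout coefficients:
  1 = 7 - 3*2
  ... = 7*(1) + 2*(-3)
Scale by 213: one solution is (213, -639). Reduce x mod 2: (1, 103).
General: x = 1 + 2t, y = 103 - 7t.
x ≥ 0 ⇒ t ≥ 0; y ≥ 0 ⇒ t ≤ 14. So t ∈ [0, 14]: 15 solutions.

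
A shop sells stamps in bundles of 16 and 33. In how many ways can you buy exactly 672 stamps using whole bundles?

Need nonnegative integers with 16j + 33k = 672.
gcd(16, 33) = 1, and 16·(-2) + 33·(1) = 1.
So (j₀, k₀) = (-1344, 672); general j = -1344 + 33t, k = 672 - 16t.
j ≥ 0 ⇒ t ≥ 41; k ≥ 0 ⇒ t ≤ 42. That's 2 values of t.

2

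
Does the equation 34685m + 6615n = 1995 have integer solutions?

gcd(34685, 6615):
  34685 = 5·6615 + 1610
  6615 = 4·1610 + 175
  1610 = 9·175 + 35
  175 = 5·35
so gcd(34685, 6615) = 35.
35 divides 1995, so integer solutions exist.

yes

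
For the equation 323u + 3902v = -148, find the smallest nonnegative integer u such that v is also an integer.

3370

gcd(3902, 323) = 1  (3902 = 12·323 + 26, 323 = 12·26 + 11, 26 = 2·11 + 4, 11 = 2·4 + 3, 4 = 1·3 + 1, 3 = 3·1).
1 divides -148, so solutions exist.
Back-substituting, 323·(-1051) + 3902·(87) = 1.
Scale by -148/1 = -148: (u₀, v₀) = (155548, -12876).
General solution: u = 155548 + 3902t, v = -12876 - 323t for integer t.
u ≥ 0: smallest is 155548 mod 3902 = 3370 (at t = -39), with v = -279.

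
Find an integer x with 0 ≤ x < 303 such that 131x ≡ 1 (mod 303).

gcd(303, 131):
  303 = 2*131 + 41
  131 = 3*41 + 8
  41 = 5*8 + 1
  8 = 8*1
so gcd(303, 131) = 1.
Back-substitute for Bézout coefficients:
  1 = 41 - 5*8
  ... = 131*(-37) + 303*(16)
So 131*-37 ≡ 1 (mod 303), and -37 mod 303 = 266.

266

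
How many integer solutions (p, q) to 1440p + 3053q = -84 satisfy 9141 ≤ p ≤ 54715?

gcd(3053, 1440) = 1  (3053 = 2·1440 + 173, 1440 = 8·173 + 56, 173 = 3·56 + 5, 56 = 11·5 + 1, 5 = 5·1).
Back-substituting, 1440·(600) + 3053·(-283) = 1.
Scale by -84: particular solution (-50400, 23772); reduce p mod 3053: (1501, -708).
General solution: p = 1501 + 3053t, q = -708 - 1440t for integer t.
9141 ≤ 1501 + 3053t ≤ 54715 gives t ∈ [3, 17], which is 15 values.

15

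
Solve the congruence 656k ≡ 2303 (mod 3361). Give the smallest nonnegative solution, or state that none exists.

gcd(3361, 656):
  3361 = 5×656 + 81
  656 = 8×81 + 8
  81 = 10×8 + 1
  8 = 8×1
so gcd(3361, 656) = 1.
1 divides 2303, so solutions exist.
Back-substitute for Bézout coefficients:
  1 = 81 - 10×8
  ... = 656×(-415) + 3361×(81)
So 656×(-415) ≡ 1 (mod 3361); multiply by 2303: k ≡ -955745 (mod 3361).
Smallest nonnegative: k = -955745 mod 3361 = 2140.

2140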